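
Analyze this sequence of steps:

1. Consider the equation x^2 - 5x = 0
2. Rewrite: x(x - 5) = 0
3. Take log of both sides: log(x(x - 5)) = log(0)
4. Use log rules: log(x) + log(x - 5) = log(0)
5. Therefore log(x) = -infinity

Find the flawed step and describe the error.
Step 3: Take log of both sides: log(x(x - 5)) = log(0)

Step 3 takes the logarithm of both sides, resulting in log(0) on the right side. The logarithm is only defined for positive numbers; log(0) is undefined (approaches negative infinity). This operation is invalid.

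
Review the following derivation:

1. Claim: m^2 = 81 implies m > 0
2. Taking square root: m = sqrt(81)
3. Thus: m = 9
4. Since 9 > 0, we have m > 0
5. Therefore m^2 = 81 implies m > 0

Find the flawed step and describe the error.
Step 2: Taking square root: m = sqrt(81)

Step 2 takes the square root and assumes the positive root only. The equation m^2 = 81 actually has two solutions: m = 9 and m = -9. The proof silently assumes m > 0 without justification, then uses this assumption to conclude m > 0, which is circular. The counterexample m = -9 shows the claim is false.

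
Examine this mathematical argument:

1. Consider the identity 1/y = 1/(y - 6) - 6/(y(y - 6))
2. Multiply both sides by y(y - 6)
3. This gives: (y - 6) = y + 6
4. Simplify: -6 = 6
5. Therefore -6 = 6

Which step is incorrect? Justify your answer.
Step 3: This gives: (y - 6) = y + 6

Step 3 makes a sign error when clearing denominators. Multiplying -6/(y(y - 6)) by y(y - 6) gives -6, not +6. The correct result is (y - 6) = y - 6, which is trivially true, not (y - 6) = y + 6. (Step 1 is a valid identity: 1/(y - 6) - 6/(y(y - 6)) = (y - 6)/(y(y - 6)) = 1/y.)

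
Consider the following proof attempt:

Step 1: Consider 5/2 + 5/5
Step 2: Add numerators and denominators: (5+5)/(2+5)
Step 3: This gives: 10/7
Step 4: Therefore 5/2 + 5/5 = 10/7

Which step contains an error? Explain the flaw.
Step 2: Add numerators and denominators: (5+5)/(2+5)

Step 2 incorrectly adds fractions by separately adding numerators and denominators. This is wrong. The correct method requires a common denominator: 5/2 + 5/5 = (5×5 + 5×2)/(2×5) = 35/10 = 7/2. The method used gives 10/7, which is different.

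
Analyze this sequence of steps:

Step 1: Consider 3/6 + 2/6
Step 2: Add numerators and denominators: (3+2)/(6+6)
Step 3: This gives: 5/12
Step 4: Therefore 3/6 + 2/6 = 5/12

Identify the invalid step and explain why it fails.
Step 2: Add numerators and denominators: (3+2)/(6+6)

Step 2 incorrectly adds fractions by separately adding numerators and denominators. This is wrong. The correct method requires a common denominator: 3/6 + 2/6 = (3×6 + 2×6)/(6×6) = 30/36 = 5/6. The method used gives 5/12, which is different.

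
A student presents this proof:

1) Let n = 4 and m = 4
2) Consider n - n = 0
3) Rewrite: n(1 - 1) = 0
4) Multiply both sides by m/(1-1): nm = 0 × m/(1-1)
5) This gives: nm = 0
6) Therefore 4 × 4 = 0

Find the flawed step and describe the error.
Step 4: Multiply both sides by m/(1-1): nm = 0 × m/(1-1)

Step 4 multiplies both sides by m/(1-1). However, 1-1 = 0, so this is multiplication by m/0, which is undefined. We cannot multiply by an undefined expression.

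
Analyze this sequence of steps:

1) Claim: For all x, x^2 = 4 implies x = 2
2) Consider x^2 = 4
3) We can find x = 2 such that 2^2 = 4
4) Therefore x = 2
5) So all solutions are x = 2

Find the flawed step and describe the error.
Step 4: Therefore x = 2

Step 4 incorrectly concludes that x = 2 is the only solution. The proof shows that x = 2 is A solution (existence), but does not show it is the ONLY solution (uniqueness). In fact, x = -2 is also a solution since (-2)^2 = 4. Finding one solution doesn't prove there are no others.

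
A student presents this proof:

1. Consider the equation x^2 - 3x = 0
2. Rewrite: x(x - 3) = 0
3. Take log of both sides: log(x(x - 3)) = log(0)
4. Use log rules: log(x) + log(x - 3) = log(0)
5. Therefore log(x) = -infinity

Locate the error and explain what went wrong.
Step 3: Take log of both sides: log(x(x - 3)) = log(0)

Step 3 takes the logarithm of both sides, resulting in log(0) on the right side. The logarithm is only defined for positive numbers; log(0) is undefined (approaches negative infinity). This operation is invalid.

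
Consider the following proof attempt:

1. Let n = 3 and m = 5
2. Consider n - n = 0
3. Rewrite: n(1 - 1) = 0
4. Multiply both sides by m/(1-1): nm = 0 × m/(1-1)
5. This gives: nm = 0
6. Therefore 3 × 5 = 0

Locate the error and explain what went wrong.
Step 4: Multiply both sides by m/(1-1): nm = 0 × m/(1-1)

Step 4 multiplies both sides by m/(1-1). However, 1-1 = 0, so this is multiplication by m/0, which is undefined. We cannot multiply by an undefined expression.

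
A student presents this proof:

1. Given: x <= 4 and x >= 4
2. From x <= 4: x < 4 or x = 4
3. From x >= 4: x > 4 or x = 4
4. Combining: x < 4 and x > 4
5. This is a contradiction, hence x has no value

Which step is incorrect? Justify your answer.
Step 4: Combining: x < 4 and x > 4

Step 4 incorrectly combines the conditions. From x <= 4 and x >= 4, the intersection is x = 4. The error treats the 'or' cases as 'and' requirements. The correct conclusion is that x = 4 is the unique solution, not that no solution exists.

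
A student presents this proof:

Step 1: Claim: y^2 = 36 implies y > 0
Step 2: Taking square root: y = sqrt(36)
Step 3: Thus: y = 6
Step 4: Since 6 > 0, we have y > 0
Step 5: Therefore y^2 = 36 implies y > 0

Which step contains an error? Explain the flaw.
Step 2: Taking square root: y = sqrt(36)

Step 2 takes the square root and assumes the positive root only. The equation y^2 = 36 actually has two solutions: y = 6 and y = -6. The proof silently assumes y > 0 without justification, then uses this assumption to conclude y > 0, which is circular. The counterexample y = -6 shows the claim is false.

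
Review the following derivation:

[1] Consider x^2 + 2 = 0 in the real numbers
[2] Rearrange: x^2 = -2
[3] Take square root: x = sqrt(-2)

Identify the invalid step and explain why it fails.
Step 3: Take square root: x = sqrt(-2)

Step 3 takes the square root of -2, which is negative. In the real number system, the square root of a negative number is undefined. The equation x^2 + 2 = 0 has no real solutions. Square roots of negative numbers only exist in the complex numbers.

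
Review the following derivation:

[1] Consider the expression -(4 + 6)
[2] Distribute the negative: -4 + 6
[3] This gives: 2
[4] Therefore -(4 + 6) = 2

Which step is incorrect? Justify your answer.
Step 2: Distribute the negative: -4 + 6

Step 2 incorrectly distributes the negative sign. The correct distribution is -(4 + 6) = -4 - 6 = -10. The negative must be applied to both terms, not just the first. The error treats -(4 + 6) as -4 + 6, which equals 2 instead of -10.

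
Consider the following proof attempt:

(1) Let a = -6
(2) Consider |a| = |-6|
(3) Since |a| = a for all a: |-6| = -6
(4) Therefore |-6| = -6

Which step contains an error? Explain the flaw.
Step 3: Since |a| = a for all a: |-6| = -6

Step 3 incorrectly states that |a| = a for all a. The correct definition is |a| = a when a >= 0, and |a| = -a when a < 0. Since -6 < 0, we have |-6| = -(-6) = 6, not -6.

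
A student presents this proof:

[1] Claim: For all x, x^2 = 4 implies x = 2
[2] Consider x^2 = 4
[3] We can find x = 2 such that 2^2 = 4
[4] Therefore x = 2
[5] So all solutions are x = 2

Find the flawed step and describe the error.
Step 4: Therefore x = 2

Step 4 incorrectly concludes that x = 2 is the only solution. The proof shows that x = 2 is A solution (existence), but does not show it is the ONLY solution (uniqueness). In fact, x = -2 is also a solution since (-2)^2 = 4. Finding one solution doesn't prove there are no others.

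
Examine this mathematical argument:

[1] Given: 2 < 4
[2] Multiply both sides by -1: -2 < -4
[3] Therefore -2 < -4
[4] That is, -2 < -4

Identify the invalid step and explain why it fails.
Step 2: Multiply both sides by -1: -2 < -4

Step 2 multiplies both sides by -1 but fails to reverse the inequality sign. When multiplying (or dividing) an inequality by a negative number, the direction must be reversed. Since 2 < 4, we should get -2 > -4, i.e., -2 > -4.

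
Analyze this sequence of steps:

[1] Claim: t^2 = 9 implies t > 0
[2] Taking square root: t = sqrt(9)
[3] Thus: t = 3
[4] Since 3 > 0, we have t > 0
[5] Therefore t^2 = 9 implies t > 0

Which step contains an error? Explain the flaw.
Step 2: Taking square root: t = sqrt(9)

Step 2 takes the square root and assumes the positive root only. The equation t^2 = 9 actually has two solutions: t = 3 and t = -3. The proof silently assumes t > 0 without justification, then uses this assumption to conclude t > 0, which is circular. The counterexample t = -3 shows the claim is false.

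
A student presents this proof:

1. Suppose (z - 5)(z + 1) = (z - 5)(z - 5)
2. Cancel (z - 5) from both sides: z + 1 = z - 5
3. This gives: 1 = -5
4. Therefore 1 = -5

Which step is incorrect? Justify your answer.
Step 2: Cancel (z - 5) from both sides: z + 1 = z - 5

Step 2 cancels (z - 5) from both sides. This is only valid if (z - 5) ≠ 0, i.e., z ≠ 5. When z = 5, both sides equal zero regardless of the other factors. The correct approach requires considering z = 5 as a separate case.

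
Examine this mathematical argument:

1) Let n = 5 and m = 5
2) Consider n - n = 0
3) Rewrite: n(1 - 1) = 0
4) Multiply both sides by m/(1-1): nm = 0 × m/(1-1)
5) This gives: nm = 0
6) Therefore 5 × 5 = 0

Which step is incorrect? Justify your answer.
Step 4: Multiply both sides by m/(1-1): nm = 0 × m/(1-1)

Step 4 multiplies both sides by m/(1-1). However, 1-1 = 0, so this is multiplication by m/0, which is undefined. We cannot multiply by an undefined expression.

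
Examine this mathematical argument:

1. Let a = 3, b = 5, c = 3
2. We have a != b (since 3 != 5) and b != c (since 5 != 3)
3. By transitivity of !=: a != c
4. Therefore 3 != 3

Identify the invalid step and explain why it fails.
Step 3: By transitivity of !=: a != c

Step 3 incorrectly applies transitivity to the '!=' relation. Transitivity states: if a R b and b R c, then a R c. However, '!=' is not transitive. Counterexample: 3 != 5 and 5 != 3, but 3 = 3 (both equal 3). Transitivity holds for relations like <, <=, =, but not for !=.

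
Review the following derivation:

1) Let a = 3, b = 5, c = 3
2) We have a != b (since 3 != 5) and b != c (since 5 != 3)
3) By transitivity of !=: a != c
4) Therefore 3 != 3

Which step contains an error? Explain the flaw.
Step 3: By transitivity of !=: a != c

Step 3 incorrectly applies transitivity to the '!=' relation. Transitivity states: if a R b and b R c, then a R c. However, '!=' is not transitive. Counterexample: 3 != 5 and 5 != 3, but 3 = 3 (both equal 3). Transitivity holds for relations like <, <=, =, but not for !=.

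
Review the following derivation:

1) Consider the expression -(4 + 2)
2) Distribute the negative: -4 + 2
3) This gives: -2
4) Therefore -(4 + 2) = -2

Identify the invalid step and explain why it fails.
Step 2: Distribute the negative: -4 + 2

Step 2 incorrectly distributes the negative sign. The correct distribution is -(4 + 2) = -4 - 2 = -6. The negative must be applied to both terms, not just the first. The error treats -(4 + 2) as -4 + 2, which equals -2 instead of -6.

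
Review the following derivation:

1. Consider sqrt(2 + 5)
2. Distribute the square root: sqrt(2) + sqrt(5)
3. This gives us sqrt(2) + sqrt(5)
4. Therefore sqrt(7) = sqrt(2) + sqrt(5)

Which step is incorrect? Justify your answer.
Step 2: Distribute the square root: sqrt(2) + sqrt(5)

Step 2 incorrectly 'distributes' the square root over addition. The square root function does not distribute: sqrt(a + b) ≠ sqrt(a) + sqrt(b). In fact, sqrt(2 + 5) = sqrt(7) ≈ 2.6458, while sqrt(2) + sqrt(5) ≈ 3.6503.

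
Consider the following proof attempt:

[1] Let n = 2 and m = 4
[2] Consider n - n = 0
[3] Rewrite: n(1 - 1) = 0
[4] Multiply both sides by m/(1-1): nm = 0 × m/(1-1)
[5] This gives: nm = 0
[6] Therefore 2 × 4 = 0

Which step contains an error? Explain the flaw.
Step 4: Multiply both sides by m/(1-1): nm = 0 × m/(1-1)

Step 4 multiplies both sides by m/(1-1). However, 1-1 = 0, so this is multiplication by m/0, which is undefined. We cannot multiply by an undefined expression.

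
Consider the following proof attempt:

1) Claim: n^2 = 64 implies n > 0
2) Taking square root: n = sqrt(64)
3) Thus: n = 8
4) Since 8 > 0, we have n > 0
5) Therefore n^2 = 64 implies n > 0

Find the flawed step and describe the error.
Step 2: Taking square root: n = sqrt(64)

Step 2 takes the square root and assumes the positive root only. The equation n^2 = 64 actually has two solutions: n = 8 and n = -8. The proof silently assumes n > 0 without justification, then uses this assumption to conclude n > 0, which is circular. The counterexample n = -8 shows the claim is false.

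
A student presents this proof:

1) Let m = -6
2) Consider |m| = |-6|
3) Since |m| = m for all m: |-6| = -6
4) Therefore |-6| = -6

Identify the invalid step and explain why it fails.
Step 3: Since |m| = m for all m: |-6| = -6

Step 3 incorrectly states that |m| = m for all m. The correct definition is |m| = m when m >= 0, and |m| = -m when m < 0. Since -6 < 0, we have |-6| = -(-6) = 6, not -6.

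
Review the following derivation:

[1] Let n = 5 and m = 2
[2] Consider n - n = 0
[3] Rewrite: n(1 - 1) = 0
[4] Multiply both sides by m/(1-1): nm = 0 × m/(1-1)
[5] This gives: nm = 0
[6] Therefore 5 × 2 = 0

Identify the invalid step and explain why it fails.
Step 4: Multiply both sides by m/(1-1): nm = 0 × m/(1-1)

Step 4 multiplies both sides by m/(1-1). However, 1-1 = 0, so this is multiplication by m/0, which is undefined. We cannot multiply by an undefined expression.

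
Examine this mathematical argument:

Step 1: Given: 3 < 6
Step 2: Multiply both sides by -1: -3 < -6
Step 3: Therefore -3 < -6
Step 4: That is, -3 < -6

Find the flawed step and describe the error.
Step 2: Multiply both sides by -1: -3 < -6

Step 2 multiplies both sides by -1 but fails to reverse the inequality sign. When multiplying (or dividing) an inequality by a negative number, the direction must be reversed. Since 3 < 6, we should get -3 > -6, i.e., -3 > -6.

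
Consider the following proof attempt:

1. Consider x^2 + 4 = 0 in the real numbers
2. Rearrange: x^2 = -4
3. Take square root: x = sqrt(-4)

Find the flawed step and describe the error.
Step 3: Take square root: x = sqrt(-4)

Step 3 takes the square root of -4, which is negative. In the real number system, the square root of a negative number is undefined. The equation x^2 + 4 = 0 has no real solutions. Square roots of negative numbers only exist in the complex numbers.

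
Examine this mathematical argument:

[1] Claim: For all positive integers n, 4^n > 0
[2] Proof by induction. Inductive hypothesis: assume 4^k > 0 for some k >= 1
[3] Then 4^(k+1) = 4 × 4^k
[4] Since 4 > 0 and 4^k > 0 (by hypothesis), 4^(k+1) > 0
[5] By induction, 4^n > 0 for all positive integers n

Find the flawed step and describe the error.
Step 5: By induction, 4^n > 0 for all positive integers n

Step 5 concludes the proof by induction, but no base case was ever established. A valid induction proof requires: (1) a base case proving 4^1 > 0, and (2) an inductive step showing IF 4^k > 0 THEN 4^(k+1) > 0. Steps 2-4 correctly establish the inductive step, but without the base case the conclusion in step 5 does not follow.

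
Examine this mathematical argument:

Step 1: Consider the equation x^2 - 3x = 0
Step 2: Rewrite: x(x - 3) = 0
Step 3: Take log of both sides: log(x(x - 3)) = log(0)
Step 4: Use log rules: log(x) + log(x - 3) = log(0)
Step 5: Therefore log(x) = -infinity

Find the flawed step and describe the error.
Step 3: Take log of both sides: log(x(x - 3)) = log(0)

Step 3 takes the logarithm of both sides, resulting in log(0) on the right side. The logarithm is only defined for positive numbers; log(0) is undefined (approaches negative infinity). This operation is invalid.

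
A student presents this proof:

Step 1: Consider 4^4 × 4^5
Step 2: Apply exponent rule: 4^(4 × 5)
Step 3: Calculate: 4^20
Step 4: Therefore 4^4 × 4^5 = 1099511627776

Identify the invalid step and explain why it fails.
Step 2: Apply exponent rule: 4^(4 × 5)

Step 2 incorrectly states that a^b × a^c = a^(b×c). The correct rule is a^b × a^c = a^(b+c). The actual value is 4^4 × 4^5 = 4^9 = 262144, not 4^20 = 1099511627776.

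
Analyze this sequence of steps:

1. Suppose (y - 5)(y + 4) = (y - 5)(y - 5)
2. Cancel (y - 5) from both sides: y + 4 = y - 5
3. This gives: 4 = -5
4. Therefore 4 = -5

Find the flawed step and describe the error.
Step 2: Cancel (y - 5) from both sides: y + 4 = y - 5

Step 2 cancels (y - 5) from both sides. This is only valid if (y - 5) ≠ 0, i.e., y ≠ 5. When y = 5, both sides equal zero regardless of the other factors. The correct approach requires considering y = 5 as a separate case.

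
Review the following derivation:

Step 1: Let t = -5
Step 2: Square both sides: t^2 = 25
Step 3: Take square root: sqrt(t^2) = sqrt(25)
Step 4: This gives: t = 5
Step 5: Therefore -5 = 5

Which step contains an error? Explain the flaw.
Step 4: This gives: t = 5

Step 4 incorrectly states that sqrt(t^2) = t. The correct identity is sqrt(t^2) = |t|. Since t = -5 < 0, we have sqrt(t^2) = |-5| = 5, not t = -5.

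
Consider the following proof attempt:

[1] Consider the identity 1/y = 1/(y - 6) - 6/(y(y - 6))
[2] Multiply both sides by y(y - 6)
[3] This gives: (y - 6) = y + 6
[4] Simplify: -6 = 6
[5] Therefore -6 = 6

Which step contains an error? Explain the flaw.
Step 3: This gives: (y - 6) = y + 6

Step 3 makes a sign error when clearing denominators. Multiplying -6/(y(y - 6)) by y(y - 6) gives -6, not +6. The correct result is (y - 6) = y - 6, which is trivially true, not (y - 6) = y + 6. (Step 1 is a valid identity: 1/(y - 6) - 6/(y(y - 6)) = (y - 6)/(y(y - 6)) = 1/y.)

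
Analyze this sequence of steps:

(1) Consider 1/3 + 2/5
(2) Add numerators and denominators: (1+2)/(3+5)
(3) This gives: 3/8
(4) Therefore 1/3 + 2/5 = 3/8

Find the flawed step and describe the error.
Step 2: Add numerators and denominators: (1+2)/(3+5)

Step 2 incorrectly adds fractions by separately adding numerators and denominators. This is wrong. The correct method requires a common denominator: 1/3 + 2/5 = (1×5 + 2×3)/(3×5) = 11/15 = 11/15. The method used gives 3/8, which is different.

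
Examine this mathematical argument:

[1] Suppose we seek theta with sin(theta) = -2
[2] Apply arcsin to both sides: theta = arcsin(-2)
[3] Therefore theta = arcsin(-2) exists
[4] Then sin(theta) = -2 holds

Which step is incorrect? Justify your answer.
Step 2: Apply arcsin to both sides: theta = arcsin(-2)

Step 2 applies arcsin to -2. However, arcsin(x) is only defined for x in [-1, 1] because sin(theta) can only produce values in that range. Since |-2| > 1, arcsin(-2) is undefined. There is no angle whose sine equals -2.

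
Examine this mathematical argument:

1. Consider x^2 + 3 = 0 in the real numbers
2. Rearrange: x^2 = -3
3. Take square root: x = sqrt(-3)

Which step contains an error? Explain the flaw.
Step 3: Take square root: x = sqrt(-3)

Step 3 takes the square root of -3, which is negative. In the real number system, the square root of a negative number is undefined. The equation x^2 + 3 = 0 has no real solutions. Square roots of negative numbers only exist in the complex numbers.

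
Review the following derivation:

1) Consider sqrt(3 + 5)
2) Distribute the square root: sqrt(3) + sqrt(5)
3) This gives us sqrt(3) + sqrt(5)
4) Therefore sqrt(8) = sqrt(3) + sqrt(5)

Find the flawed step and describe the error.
Step 2: Distribute the square root: sqrt(3) + sqrt(5)

Step 2 incorrectly 'distributes' the square root over addition. The square root function does not distribute: sqrt(a + b) ≠ sqrt(a) + sqrt(b). In fact, sqrt(3 + 5) = sqrt(8) ≈ 2.8284, while sqrt(3) + sqrt(5) ≈ 3.9681.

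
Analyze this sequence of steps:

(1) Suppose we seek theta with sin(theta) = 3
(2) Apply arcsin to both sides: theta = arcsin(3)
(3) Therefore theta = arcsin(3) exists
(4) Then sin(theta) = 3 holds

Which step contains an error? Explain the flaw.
Step 2: Apply arcsin to both sides: theta = arcsin(3)

Step 2 applies arcsin to 3. However, arcsin(x) is only defined for x in [-1, 1] because sin(theta) can only produce values in that range. Since |3| > 1, arcsin(3) is undefined. There is no angle whose sine equals 3.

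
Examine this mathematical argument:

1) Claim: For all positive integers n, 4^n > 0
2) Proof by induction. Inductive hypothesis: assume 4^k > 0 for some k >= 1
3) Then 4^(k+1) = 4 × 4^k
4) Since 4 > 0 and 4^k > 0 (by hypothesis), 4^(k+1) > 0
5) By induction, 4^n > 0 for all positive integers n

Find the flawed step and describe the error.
Step 5: By induction, 4^n > 0 for all positive integers n

Step 5 concludes the proof by induction, but no base case was ever established. A valid induction proof requires: (1) a base case proving 4^1 > 0, and (2) an inductive step showing IF 4^k > 0 THEN 4^(k+1) > 0. Steps 2-4 correctly establish the inductive step, but without the base case the conclusion in step 5 does not follow.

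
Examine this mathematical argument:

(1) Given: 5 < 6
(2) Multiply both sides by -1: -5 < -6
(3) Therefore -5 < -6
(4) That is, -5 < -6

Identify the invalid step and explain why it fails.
Step 2: Multiply both sides by -1: -5 < -6

Step 2 multiplies both sides by -1 but fails to reverse the inequality sign. When multiplying (or dividing) an inequality by a negative number, the direction must be reversed. Since 5 < 6, we should get -5 > -6, i.e., -5 > -6.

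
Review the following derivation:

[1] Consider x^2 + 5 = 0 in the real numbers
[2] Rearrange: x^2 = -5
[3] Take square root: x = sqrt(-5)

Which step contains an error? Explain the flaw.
Step 3: Take square root: x = sqrt(-5)

Step 3 takes the square root of -5, which is negative. In the real number system, the square root of a negative number is undefined. The equation x^2 + 5 = 0 has no real solutions. Square roots of negative numbers only exist in the complex numbers.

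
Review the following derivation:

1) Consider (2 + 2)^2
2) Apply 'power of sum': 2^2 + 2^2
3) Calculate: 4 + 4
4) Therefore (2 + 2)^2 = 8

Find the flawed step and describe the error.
Step 2: Apply 'power of sum': 2^2 + 2^2

Step 2 incorrectly applies a non-existent rule '(a+b)^n = a^n + b^n'. This is false in general. The correct expansion uses the binomial theorem. The actual value is (2 + 2)^2 = 4^2 = 16, not 8.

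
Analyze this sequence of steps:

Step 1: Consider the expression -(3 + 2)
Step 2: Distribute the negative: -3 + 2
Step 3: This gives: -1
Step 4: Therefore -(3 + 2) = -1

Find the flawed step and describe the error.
Step 2: Distribute the negative: -3 + 2

Step 2 incorrectly distributes the negative sign. The correct distribution is -(3 + 2) = -3 - 2 = -5. The negative must be applied to both terms, not just the first. The error treats -(3 + 2) as -3 + 2, which equals -1 instead of -5.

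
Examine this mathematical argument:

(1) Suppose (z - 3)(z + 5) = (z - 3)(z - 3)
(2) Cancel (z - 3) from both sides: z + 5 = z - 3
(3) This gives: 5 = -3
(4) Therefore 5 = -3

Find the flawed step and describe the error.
Step 2: Cancel (z - 3) from both sides: z + 5 = z - 3

Step 2 cancels (z - 3) from both sides. This is only valid if (z - 3) ≠ 0, i.e., z ≠ 3. When z = 3, both sides equal zero regardless of the other factors. The correct approach requires considering z = 3 as a separate case.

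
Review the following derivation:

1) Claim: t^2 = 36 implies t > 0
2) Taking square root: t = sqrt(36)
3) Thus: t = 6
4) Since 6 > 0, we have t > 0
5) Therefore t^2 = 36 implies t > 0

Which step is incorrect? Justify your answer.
Step 2: Taking square root: t = sqrt(36)

Step 2 takes the square root and assumes the positive root only. The equation t^2 = 36 actually has two solutions: t = 6 and t = -6. The proof silently assumes t > 0 without justification, then uses this assumption to conclude t > 0, which is circular. The counterexample t = -6 shows the claim is false.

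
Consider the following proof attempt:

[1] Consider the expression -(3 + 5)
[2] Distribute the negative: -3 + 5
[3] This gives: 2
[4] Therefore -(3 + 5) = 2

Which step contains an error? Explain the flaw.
Step 2: Distribute the negative: -3 + 5

Step 2 incorrectly distributes the negative sign. The correct distribution is -(3 + 5) = -3 - 5 = -8. The negative must be applied to both terms, not just the first. The error treats -(3 + 5) as -3 + 5, which equals 2 instead of -8.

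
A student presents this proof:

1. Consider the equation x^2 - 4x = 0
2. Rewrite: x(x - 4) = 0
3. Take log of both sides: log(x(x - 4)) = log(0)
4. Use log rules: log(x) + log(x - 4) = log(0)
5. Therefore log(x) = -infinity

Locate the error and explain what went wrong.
Step 3: Take log of both sides: log(x(x - 4)) = log(0)

Step 3 takes the logarithm of both sides, resulting in log(0) on the right side. The logarithm is only defined for positive numbers; log(0) is undefined (approaches negative infinity). This operation is invalid.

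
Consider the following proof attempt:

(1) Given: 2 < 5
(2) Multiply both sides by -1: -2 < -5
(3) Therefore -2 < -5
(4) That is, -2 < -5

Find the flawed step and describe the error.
Step 2: Multiply both sides by -1: -2 < -5

Step 2 multiplies both sides by -1 but fails to reverse the inequality sign. When multiplying (or dividing) an inequality by a negative number, the direction must be reversed. Since 2 < 5, we should get -2 > -5, i.e., -2 > -5.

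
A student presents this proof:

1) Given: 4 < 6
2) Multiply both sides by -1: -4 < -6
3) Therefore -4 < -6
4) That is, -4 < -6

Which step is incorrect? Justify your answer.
Step 2: Multiply both sides by -1: -4 < -6

Step 2 multiplies both sides by -1 but fails to reverse the inequality sign. When multiplying (or dividing) an inequality by a negative number, the direction must be reversed. Since 4 < 6, we should get -4 > -6, i.e., -4 > -6.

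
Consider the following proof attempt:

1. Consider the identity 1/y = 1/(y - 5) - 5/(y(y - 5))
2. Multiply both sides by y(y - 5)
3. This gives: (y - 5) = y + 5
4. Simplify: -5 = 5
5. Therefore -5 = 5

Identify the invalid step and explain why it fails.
Step 3: This gives: (y - 5) = y + 5

Step 3 makes a sign error when clearing denominators. Multiplying -5/(y(y - 5)) by y(y - 5) gives -5, not +5. The correct result is (y - 5) = y - 5, which is trivially true, not (y - 5) = y + 5. (Step 1 is a valid identity: 1/(y - 5) - 5/(y(y - 5)) = (y - 5)/(y(y - 5)) = 1/y.)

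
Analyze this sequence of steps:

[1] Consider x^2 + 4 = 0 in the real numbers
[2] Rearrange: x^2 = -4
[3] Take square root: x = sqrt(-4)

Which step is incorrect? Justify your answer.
Step 3: Take square root: x = sqrt(-4)

Step 3 takes the square root of -4, which is negative. In the real number system, the square root of a negative number is undefined. The equation x^2 + 4 = 0 has no real solutions. Square roots of negative numbers only exist in the complex numbers.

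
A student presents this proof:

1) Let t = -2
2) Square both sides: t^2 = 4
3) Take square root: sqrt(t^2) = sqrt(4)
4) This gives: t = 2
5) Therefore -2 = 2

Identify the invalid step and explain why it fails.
Step 4: This gives: t = 2

Step 4 incorrectly states that sqrt(t^2) = t. The correct identity is sqrt(t^2) = |t|. Since t = -2 < 0, we have sqrt(t^2) = |-2| = 2, not t = -2.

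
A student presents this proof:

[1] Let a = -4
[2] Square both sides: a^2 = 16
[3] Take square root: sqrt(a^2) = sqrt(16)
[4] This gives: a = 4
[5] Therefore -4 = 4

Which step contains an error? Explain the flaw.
Step 4: This gives: a = 4

Step 4 incorrectly states that sqrt(a^2) = a. The correct identity is sqrt(a^2) = |a|. Since a = -4 < 0, we have sqrt(a^2) = |-4| = 4, not a = -4.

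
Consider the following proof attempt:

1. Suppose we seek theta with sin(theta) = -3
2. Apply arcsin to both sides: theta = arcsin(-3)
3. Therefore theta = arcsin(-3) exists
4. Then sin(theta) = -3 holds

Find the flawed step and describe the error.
Step 2: Apply arcsin to both sides: theta = arcsin(-3)

Step 2 applies arcsin to -3. However, arcsin(x) is only defined for x in [-1, 1] because sin(theta) can only produce values in that range. Since |-3| > 1, arcsin(-3) is undefined. There is no angle whose sine equals -3.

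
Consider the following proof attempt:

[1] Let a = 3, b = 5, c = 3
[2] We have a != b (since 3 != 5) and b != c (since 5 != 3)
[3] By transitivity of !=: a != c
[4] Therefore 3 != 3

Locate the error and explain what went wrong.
Step 3: By transitivity of !=: a != c

Step 3 incorrectly applies transitivity to the '!=' relation. Transitivity states: if a R b and b R c, then a R c. However, '!=' is not transitive. Counterexample: 3 != 5 and 5 != 3, but 3 = 3 (both equal 3). Transitivity holds for relations like <, <=, =, but not for !=.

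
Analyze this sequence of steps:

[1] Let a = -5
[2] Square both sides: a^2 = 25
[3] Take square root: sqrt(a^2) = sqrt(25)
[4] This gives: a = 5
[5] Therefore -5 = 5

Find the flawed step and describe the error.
Step 4: This gives: a = 5

Step 4 incorrectly states that sqrt(a^2) = a. The correct identity is sqrt(a^2) = |a|. Since a = -5 < 0, we have sqrt(a^2) = |-5| = 5, not a = -5.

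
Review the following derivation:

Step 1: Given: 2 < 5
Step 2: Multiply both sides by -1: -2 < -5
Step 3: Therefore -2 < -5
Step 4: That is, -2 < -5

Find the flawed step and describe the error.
Step 2: Multiply both sides by -1: -2 < -5

Step 2 multiplies both sides by -1 but fails to reverse the inequality sign. When multiplying (or dividing) an inequality by a negative number, the direction must be reversed. Since 2 < 5, we should get -2 > -5, i.e., -2 > -5.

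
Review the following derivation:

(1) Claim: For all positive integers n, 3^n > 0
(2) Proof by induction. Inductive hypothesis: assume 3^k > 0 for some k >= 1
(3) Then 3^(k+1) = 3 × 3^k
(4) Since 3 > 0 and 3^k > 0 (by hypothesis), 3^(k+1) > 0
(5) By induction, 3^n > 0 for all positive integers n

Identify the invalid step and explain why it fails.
Step 5: By induction, 3^n > 0 for all positive integers n

Step 5 concludes the proof by induction, but no base case was ever established. A valid induction proof requires: (1) a base case proving 3^1 > 0, and (2) an inductive step showing IF 3^k > 0 THEN 3^(k+1) > 0. Steps 2-4 correctly establish the inductive step, but without the base case the conclusion in step 5 does not follow.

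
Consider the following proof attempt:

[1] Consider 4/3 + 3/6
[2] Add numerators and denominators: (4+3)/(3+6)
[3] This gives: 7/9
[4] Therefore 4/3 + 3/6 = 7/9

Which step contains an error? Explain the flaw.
Step 2: Add numerators and denominators: (4+3)/(3+6)

Step 2 incorrectly adds fractions by separately adding numerators and denominators. This is wrong. The correct method requires a common denominator: 4/3 + 3/6 = (4×6 + 3×3)/(3×6) = 33/18 = 11/6. The method used gives 7/9, which is different.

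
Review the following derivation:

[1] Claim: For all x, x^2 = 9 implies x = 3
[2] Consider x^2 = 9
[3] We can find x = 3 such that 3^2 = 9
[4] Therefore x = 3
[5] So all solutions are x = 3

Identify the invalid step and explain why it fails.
Step 4: Therefore x = 3

Step 4 incorrectly concludes that x = 3 is the only solution. The proof shows that x = 3 is A solution (existence), but does not show it is the ONLY solution (uniqueness). In fact, x = -3 is also a solution since (-3)^2 = 9. Finding one solution doesn't prove there are no others.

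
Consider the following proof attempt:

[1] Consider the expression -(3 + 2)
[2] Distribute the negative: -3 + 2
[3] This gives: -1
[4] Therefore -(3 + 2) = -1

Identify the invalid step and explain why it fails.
Step 2: Distribute the negative: -3 + 2

Step 2 incorrectly distributes the negative sign. The correct distribution is -(3 + 2) = -3 - 2 = -5. The negative must be applied to both terms, not just the first. The error treats -(3 + 2) as -3 + 2, which equals -1 instead of -5.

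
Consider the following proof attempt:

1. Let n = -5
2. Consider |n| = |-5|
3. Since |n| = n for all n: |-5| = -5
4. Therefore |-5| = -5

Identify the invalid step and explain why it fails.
Step 3: Since |n| = n for all n: |-5| = -5

Step 3 incorrectly states that |n| = n for all n. The correct definition is |n| = n when n >= 0, and |n| = -n when n < 0. Since -5 < 0, we have |-5| = -(-5) = 5, not -5.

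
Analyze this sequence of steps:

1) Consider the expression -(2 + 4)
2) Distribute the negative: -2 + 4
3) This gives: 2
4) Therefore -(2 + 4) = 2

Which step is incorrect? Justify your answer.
Step 2: Distribute the negative: -2 + 4

Step 2 incorrectly distributes the negative sign. The correct distribution is -(2 + 4) = -2 - 4 = -6. The negative must be applied to both terms, not just the first. The error treats -(2 + 4) as -2 + 4, which equals 2 instead of -6.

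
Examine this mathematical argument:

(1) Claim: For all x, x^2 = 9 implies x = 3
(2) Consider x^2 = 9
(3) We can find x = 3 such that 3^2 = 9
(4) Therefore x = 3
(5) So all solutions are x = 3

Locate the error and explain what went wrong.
Step 4: Therefore x = 3

Step 4 incorrectly concludes that x = 3 is the only solution. The proof shows that x = 3 is A solution (existence), but does not show it is the ONLY solution (uniqueness). In fact, x = -3 is also a solution since (-3)^2 = 9. Finding one solution doesn't prove there are no others.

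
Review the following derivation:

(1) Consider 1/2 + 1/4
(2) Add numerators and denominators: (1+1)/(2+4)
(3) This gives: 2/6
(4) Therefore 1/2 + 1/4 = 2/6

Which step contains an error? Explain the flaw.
Step 2: Add numerators and denominators: (1+1)/(2+4)

Step 2 incorrectly adds fractions by separately adding numerators and denominators. This is wrong. The correct method requires a common denominator: 1/2 + 1/4 = (1×4 + 1×2)/(2×4) = 6/8 = 3/4. The method used gives 2/6, which is different.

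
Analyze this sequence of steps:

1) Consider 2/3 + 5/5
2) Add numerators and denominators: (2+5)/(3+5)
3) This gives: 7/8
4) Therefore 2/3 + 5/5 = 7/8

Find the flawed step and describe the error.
Step 2: Add numerators and denominators: (2+5)/(3+5)

Step 2 incorrectly adds fractions by separately adding numerators and denominators. This is wrong. The correct method requires a common denominator: 2/3 + 5/5 = (2×5 + 5×3)/(3×5) = 25/15 = 5/3. The method used gives 7/8, which is different.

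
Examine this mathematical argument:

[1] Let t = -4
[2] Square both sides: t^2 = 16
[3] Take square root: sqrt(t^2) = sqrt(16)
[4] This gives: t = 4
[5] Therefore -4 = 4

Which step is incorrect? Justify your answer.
Step 4: This gives: t = 4

Step 4 incorrectly states that sqrt(t^2) = t. The correct identity is sqrt(t^2) = |t|. Since t = -4 < 0, we have sqrt(t^2) = |-4| = 4, not t = -4.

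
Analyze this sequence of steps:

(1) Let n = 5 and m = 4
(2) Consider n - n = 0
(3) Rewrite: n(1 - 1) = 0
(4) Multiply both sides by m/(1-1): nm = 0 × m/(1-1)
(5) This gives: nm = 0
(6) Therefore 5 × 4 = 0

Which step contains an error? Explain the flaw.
Step 4: Multiply both sides by m/(1-1): nm = 0 × m/(1-1)

Step 4 multiplies both sides by m/(1-1). However, 1-1 = 0, so this is multiplication by m/0, which is undefined. We cannot multiply by an undefined expression.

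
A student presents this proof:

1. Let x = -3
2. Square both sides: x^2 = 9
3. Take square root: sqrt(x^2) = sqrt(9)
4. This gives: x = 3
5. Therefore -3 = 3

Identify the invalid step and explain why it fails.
Step 4: This gives: x = 3

Step 4 incorrectly states that sqrt(x^2) = x. The correct identity is sqrt(x^2) = |x|. Since x = -3 < 0, we have sqrt(x^2) = |-3| = 3, not x = -3.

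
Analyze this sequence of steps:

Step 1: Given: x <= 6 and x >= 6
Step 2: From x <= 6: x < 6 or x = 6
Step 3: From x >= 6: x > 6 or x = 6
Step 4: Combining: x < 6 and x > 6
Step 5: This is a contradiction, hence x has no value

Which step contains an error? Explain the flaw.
Step 4: Combining: x < 6 and x > 6

Step 4 incorrectly combines the conditions. From x <= 6 and x >= 6, the intersection is x = 6. The error treats the 'or' cases as 'and' requirements. The correct conclusion is that x = 6 is the unique solution, not that no solution exists.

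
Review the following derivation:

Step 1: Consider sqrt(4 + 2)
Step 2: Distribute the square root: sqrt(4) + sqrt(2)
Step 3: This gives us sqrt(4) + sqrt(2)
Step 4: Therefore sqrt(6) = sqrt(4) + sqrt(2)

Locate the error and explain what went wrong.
Step 2: Distribute the square root: sqrt(4) + sqrt(2)

Step 2 incorrectly 'distributes' the square root over addition. The square root function does not distribute: sqrt(a + b) ≠ sqrt(a) + sqrt(b). In fact, sqrt(4 + 2) = sqrt(6) ≈ 2.4495, while sqrt(4) + sqrt(2) ≈ 3.4142.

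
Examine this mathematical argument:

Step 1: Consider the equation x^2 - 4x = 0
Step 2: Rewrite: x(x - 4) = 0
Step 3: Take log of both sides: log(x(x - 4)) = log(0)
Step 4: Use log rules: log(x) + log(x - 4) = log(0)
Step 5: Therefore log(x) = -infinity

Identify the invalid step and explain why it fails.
Step 3: Take log of both sides: log(x(x - 4)) = log(0)

Step 3 takes the logarithm of both sides, resulting in log(0) on the right side. The logarithm is only defined for positive numbers; log(0) is undefined (approaches negative infinity). This operation is invalid.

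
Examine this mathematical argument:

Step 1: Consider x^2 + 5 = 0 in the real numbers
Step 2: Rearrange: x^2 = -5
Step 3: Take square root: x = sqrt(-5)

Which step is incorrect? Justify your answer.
Step 3: Take square root: x = sqrt(-5)

Step 3 takes the square root of -5, which is negative. In the real number system, the square root of a negative number is undefined. The equation x^2 + 5 = 0 has no real solutions. Square roots of negative numbers only exist in the complex numbers.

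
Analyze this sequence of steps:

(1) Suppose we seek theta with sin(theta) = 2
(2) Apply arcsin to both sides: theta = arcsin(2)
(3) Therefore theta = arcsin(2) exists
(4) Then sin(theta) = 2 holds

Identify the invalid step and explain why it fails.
Step 2: Apply arcsin to both sides: theta = arcsin(2)

Step 2 applies arcsin to 2. However, arcsin(x) is only defined for x in [-1, 1] because sin(theta) can only produce values in that range. Since |2| > 1, arcsin(2) is undefined. There is no angle whose sine equals 2.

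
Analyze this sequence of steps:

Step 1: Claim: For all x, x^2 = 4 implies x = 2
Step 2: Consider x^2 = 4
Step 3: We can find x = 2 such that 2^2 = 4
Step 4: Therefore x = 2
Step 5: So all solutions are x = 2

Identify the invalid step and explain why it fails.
Step 4: Therefore x = 2

Step 4 incorrectly concludes that x = 2 is the only solution. The proof shows that x = 2 is A solution (existence), but does not show it is the ONLY solution (uniqueness). In fact, x = -2 is also a solution since (-2)^2 = 4. Finding one solution doesn't prove there are no others.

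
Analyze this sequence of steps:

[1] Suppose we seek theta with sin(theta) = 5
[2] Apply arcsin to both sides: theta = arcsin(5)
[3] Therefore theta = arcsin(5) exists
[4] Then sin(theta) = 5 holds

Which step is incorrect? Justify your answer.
Step 2: Apply arcsin to both sides: theta = arcsin(5)

Step 2 applies arcsin to 5. However, arcsin(x) is only defined for x in [-1, 1] because sin(theta) can only produce values in that range. Since |5| > 1, arcsin(5) is undefined. There is no angle whose sine equals 5.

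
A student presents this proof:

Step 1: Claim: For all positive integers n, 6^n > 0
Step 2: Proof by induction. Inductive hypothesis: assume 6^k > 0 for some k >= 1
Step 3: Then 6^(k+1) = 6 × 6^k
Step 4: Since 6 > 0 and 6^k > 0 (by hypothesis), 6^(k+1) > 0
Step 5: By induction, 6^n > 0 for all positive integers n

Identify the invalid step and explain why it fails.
Step 5: By induction, 6^n > 0 for all positive integers n

Step 5 concludes the proof by induction, but no base case was ever established. A valid induction proof requires: (1) a base case proving 6^1 > 0, and (2) an inductive step showing IF 6^k > 0 THEN 6^(k+1) > 0. Steps 2-4 correctly establish the inductive step, but without the base case the conclusion in step 5 does not follow.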